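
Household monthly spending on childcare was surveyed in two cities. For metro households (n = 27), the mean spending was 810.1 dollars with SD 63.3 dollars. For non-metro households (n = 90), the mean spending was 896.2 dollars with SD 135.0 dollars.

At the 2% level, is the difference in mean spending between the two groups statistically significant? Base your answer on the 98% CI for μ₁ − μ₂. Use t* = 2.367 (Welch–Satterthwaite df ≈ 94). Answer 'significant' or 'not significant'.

Standard errors of each mean: 63.3/√27 = 12.1821 and 135.0/√90 = 14.2302.
SE(x̄₁ − x̄₂) = √(12.1821² + 14.2302²) = 18.7324 for independent samples with unequal variances.
With t* = 2.367, the margin is 2.367 × 18.7324 = 44.3396.
x̄₁ − x̄₂ = 810.1 − 896.2 = -86.1000; the interval is -86.1000 ± 44.3396 = (-130.4396, -41.7604).
The interval (-130.4396, -41.7604) does not contain 0, so the difference is significant.

significant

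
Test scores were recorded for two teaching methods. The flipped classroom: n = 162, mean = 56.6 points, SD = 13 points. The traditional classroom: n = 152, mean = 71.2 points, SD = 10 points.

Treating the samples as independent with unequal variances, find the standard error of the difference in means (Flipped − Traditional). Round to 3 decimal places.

Standard errors of each mean: 13/√162 = 1.0214 and 10/√152 = 0.8111.
SE(x̄₁ − x̄₂) = √(1.0214² + 0.8111²) = 1.3043 for independent samples with unequal variances.

1.304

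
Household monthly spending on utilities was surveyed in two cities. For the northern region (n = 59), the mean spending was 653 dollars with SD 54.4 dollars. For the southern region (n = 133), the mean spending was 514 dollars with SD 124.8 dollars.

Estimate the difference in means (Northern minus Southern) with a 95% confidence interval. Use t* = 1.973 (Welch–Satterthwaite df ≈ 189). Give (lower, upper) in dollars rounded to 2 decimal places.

Standard errors of each mean: 54.4/√59 = 7.0823 and 124.8/√133 = 10.8215.
SE(x̄₁ − x̄₂) = √(7.0823² + 10.8215²) = 12.9331 for independent samples with unequal variances.
With t* = 1.973, the margin is 1.973 × 12.9331 = 25.5170.
x̄₁ − x̄₂ = 653 − 514 = 139.0000; the interval is 139.0000 ± 25.5170 = (113.48, 164.52).

(113.48, 164.52)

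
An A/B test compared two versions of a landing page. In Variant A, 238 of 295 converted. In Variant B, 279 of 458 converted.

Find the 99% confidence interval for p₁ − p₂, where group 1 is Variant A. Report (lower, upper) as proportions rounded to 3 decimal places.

(0.114, 0.281)

Sample proportions: 238/295 = 0.8068, 279/458 = 0.6092.
Each SE is √(p̂(1−p̂)/n): √(0.8068·0.1932/295) = 0.02299 and √(0.6092·0.3908/458) = 0.02280.
SE(p̂₁ − p̂₂) = √(SE₁² + SE₂²) = √(0.0005285401 + 0.00051984) = 0.03238, since the two samples are independent.
At 99% confidence z* = 2.576; margin = 2.576 × 0.03238 = 0.08341.
The difference is 0.8068 − 0.6092 = 0.1976, so the interval is 0.1976 ± 0.08341 = (0.114, 0.281).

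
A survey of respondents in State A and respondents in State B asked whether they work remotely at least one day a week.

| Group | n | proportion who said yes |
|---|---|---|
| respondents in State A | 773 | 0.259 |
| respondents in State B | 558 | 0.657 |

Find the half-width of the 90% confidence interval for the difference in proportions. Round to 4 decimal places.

0.0420

Each SE is √(p̂(1−p̂)/n): √(0.2590·0.7410/773) = 0.01576 and √(0.6570·0.3430/558) = 0.02010.
SE(p̂₁ − p̂₂) = √(SE₁² + SE₂²) = √(0.0002483776 + 0.00040401) = 0.02554, since the two samples are independent.
At 90% confidence z* = 1.645; margin = 1.645 × 0.02554 = 0.04201.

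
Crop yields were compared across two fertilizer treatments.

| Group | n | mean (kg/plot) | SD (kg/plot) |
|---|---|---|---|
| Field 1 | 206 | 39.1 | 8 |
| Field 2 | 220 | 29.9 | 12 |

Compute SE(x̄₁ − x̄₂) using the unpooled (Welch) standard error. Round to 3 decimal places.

0.982

Per-group SEs: s₁/√n₁ = 8/√206 = 0.5574, s₂/√n₂ = 12/√220 = 0.8090.
Unpooled SE of the difference: √(0.31069476 + 0.654481) = 0.9824.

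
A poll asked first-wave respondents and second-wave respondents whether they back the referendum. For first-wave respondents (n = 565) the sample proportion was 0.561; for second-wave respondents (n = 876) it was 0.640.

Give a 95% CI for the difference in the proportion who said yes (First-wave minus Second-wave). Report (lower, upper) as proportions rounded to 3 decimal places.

(-0.131, -0.027)

Each SE is √(p̂(1−p̂)/n): √(0.5610·0.4390/565) = 0.02088 and √(0.6400·0.3600/876) = 0.01622.
SE(p̂₁ − p̂₂) = √(SE₁² + SE₂²) = √(0.0004359744 + 0.0002630884) = 0.02644, since the two samples are independent.
At 95% confidence z* = 1.960; margin = 1.960 × 0.02644 = 0.05182.
The difference is 0.5610 − 0.6400 = -0.0790, so the interval is -0.0790 ± 0.05182 = (-0.131, -0.027).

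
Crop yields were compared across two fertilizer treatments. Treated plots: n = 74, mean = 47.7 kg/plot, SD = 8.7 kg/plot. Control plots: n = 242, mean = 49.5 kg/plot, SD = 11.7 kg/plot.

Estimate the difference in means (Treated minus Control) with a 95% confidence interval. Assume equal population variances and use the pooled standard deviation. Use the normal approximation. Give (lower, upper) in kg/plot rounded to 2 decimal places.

(-4.68, 1.08)

s_p = √[((n₁−1)s₁² + (n₂−1)s₂²)/(n₁+n₂−2)] = √[(73·8.7² + 241·11.7²)/314] = 11.0753.
SE = 11.0753·√(1/74 + 1/242) = 1.4712.
With z* = 1.960, margin = 1.960 × 1.4712 = 2.8836.
x̄₁ − x̄₂ = 47.7 − 49.5 = -1.8000; interval -1.8000 ± 2.8836 = (-4.68, 1.08).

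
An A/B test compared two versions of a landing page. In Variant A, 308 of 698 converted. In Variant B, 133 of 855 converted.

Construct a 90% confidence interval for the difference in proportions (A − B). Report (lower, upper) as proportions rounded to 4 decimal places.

(0.2487, 0.3227)

p̂₁ = 308/698 = 0.4413 and p̂₂ = 133/855 = 0.1556.
SE₁ = √(p̂₁(1−p̂₁)/n₁) = √(0.4413·0.5587/698) = 0.01879; SE₂ = √(0.1556·0.8444/855) = 0.01240.
Independent samples: SE of the difference = √(SE₁² + SE₂²) = √(0.0003530641 + 0.00015376) = 0.02251.
z* for 90% confidence is 1.645, so the margin of error is 1.645 × 0.02251 = 0.03703.
Point estimate p̂₁ − p̂₂ = 0.4413 − 0.1556 = 0.2857.
0.2857 ± 0.03703 → (0.2487, 0.3227).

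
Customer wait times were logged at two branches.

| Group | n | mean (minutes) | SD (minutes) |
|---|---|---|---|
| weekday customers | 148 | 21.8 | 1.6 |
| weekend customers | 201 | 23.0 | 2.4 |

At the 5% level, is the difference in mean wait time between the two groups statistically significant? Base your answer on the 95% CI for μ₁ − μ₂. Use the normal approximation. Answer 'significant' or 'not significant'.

Standard errors of each mean: 1.6/√148 = 0.1315 and 2.4/√201 = 0.1693.
SE(x̄₁ − x̄₂) = √(0.1315² + 0.1693²) = 0.2144 for independent samples with unequal variances.
With z* = 1.960, the margin is 1.960 × 0.2144 = 0.4202.
x̄₁ − x̄₂ = 21.8 − 23.0 = -1.2000; the interval is -1.2000 ± 0.4202 = (-1.6202, -0.7798).
The interval (-1.6202, -0.7798) does not contain 0, so the difference is significant.

significant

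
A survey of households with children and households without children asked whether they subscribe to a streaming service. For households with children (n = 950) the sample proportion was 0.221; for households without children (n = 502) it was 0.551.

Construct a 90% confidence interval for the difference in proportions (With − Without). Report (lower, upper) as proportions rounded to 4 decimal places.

SE₁ = √(p̂₁(1−p̂₁)/n₁) = √(0.2210·0.7790/950) = 0.01346; SE₂ = √(0.5510·0.4490/502) = 0.02220.
Independent samples: SE of the difference = √(SE₁² + SE₂²) = √(0.0001811716 + 0.00049284) = 0.02596.
z* for 90% confidence is 1.645, so the margin of error is 1.645 × 0.02596 = 0.04270.
Point estimate p̂₁ − p̂₂ = 0.2210 − 0.5510 = -0.3300.
-0.3300 ± 0.04270 → (-0.3727, -0.2873).

(-0.3727, -0.2873)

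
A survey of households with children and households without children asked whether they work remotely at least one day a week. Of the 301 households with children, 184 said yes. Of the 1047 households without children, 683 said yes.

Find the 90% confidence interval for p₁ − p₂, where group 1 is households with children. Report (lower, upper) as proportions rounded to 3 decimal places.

p̂₁ = 184/301 = 0.6113 and p̂₂ = 683/1047 = 0.6523.
SE₁ = √(p̂₁(1−p̂₁)/n₁) = √(0.6113·0.3887/301) = 0.02810; SE₂ = √(0.6523·0.3477/1047) = 0.01472.
Independent samples: SE of the difference = √(SE₁² + SE₂²) = √(0.00078961 + 0.0002166784) = 0.03172.
z* for 90% confidence is 1.645, so the margin of error is 1.645 × 0.03172 = 0.05218.
Point estimate p̂₁ − p̂₂ = 0.6113 − 0.6523 = -0.0410.
-0.0410 ± 0.05218 → (-0.093, 0.011).

(-0.093, 0.011)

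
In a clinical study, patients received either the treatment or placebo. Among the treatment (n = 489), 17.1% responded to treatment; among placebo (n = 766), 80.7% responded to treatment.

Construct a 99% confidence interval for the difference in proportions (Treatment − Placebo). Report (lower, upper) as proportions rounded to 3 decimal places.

The two standard errors are √(0.1710×0.8290/489) = 0.01703 and √(0.8070×0.1930/766) = 0.01426.
Because the samples are independent, SE_diff = √(0.01703² + 0.01426²) = 0.02221.
Using z* = 2.576 for 99%, ME = 2.576 × 0.02221 = 0.05721.
p̂₁ − p̂₂ = -0.6360; interval -0.6360 ± 0.05721 gives (-0.693, -0.579).

(-0.693, -0.579)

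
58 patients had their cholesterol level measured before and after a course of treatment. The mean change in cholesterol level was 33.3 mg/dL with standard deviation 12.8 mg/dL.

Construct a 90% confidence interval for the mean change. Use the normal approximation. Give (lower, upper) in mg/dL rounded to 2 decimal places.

(30.54, 36.06)

Paired design: SE = s_d/√n = 12.8/√58 = 1.6807.
z* = 1.645; margin of error = 1.645 × 1.6807 = 2.7648.
33.3 ± 2.7648 → (30.54, 36.06).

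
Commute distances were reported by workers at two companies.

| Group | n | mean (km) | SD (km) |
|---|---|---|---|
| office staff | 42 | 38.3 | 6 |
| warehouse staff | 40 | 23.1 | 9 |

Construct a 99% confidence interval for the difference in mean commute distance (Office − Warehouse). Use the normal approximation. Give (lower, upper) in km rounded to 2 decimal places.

(10.83, 19.57)

SE₁ = s₁/√n₁ = 6/√42 = 0.9258; SE₂ = 9/√40 = 1.4230.
Independent samples, unequal variances: SE_diff = √(SE₁² + SE₂²) = √(0.85710564 + 2.024929) = 1.6977.
z* = 2.576, so margin of error = 2.576 × 1.6977 = 4.3733.
Difference in means = 38.3 − 23.1 = 15.2000.
15.2000 ± 4.3733 → (10.83, 19.57).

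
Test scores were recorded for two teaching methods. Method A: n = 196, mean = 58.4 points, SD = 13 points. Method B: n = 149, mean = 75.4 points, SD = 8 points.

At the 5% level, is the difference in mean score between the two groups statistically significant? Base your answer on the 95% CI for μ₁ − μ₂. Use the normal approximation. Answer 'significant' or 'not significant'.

significant

Per-group SEs: s₁/√n₁ = 13/√196 = 0.9286, s₂/√n₂ = 8/√149 = 0.6554.
Unpooled SE of the difference: √(0.86229796 + 0.42954916) = 1.1366.
Margin of error = z* · SE = 1.960 × 1.1366 = 2.2277.
x̄₁ − x̄₂ = 58.4 − 75.4 = -17.0000.
CI: -17.0000 ± 2.2277 = (-19.2277, -14.7723).
The interval (-19.2277, -14.7723) does not contain 0, so the difference is significant.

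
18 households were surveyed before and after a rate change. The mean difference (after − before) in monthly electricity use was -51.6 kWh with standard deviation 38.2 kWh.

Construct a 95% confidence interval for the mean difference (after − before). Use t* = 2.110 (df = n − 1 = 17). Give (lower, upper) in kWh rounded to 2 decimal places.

This is a matched-pairs design, so SE = s_d/√n = 38.2/√18 = 9.0038.
Margin = 2.110 × 9.0038 = 18.9980; the interval is -51.6 ± 18.9980 = (-70.60, -32.60).

(-70.60, -32.60)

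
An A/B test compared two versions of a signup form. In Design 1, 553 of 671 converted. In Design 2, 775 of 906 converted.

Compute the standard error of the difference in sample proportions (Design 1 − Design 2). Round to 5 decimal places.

0.01878

p̂₁ = 553/671 = 0.8241 and p̂₂ = 775/906 = 0.8554.
SE₁ = √(p̂₁(1−p̂₁)/n₁) = √(0.8241·0.1759/671) = 0.01470; SE₂ = √(0.8554·0.1446/906) = 0.01168.
Independent samples: SE of the difference = √(SE₁² + SE₂²) = √(0.00021609 + 0.0001364224) = 0.01878.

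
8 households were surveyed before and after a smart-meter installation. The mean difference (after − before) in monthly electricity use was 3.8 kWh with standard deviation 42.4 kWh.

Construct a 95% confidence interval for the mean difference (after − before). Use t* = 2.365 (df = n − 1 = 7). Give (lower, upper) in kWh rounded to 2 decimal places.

(-31.65, 39.25)

This is a matched-pairs design, so SE = s_d/√n = 42.4/√8 = 14.9907.
Margin = 2.365 × 14.9907 = 35.4530; the interval is 3.8 ± 35.4530 = (-31.65, 39.25).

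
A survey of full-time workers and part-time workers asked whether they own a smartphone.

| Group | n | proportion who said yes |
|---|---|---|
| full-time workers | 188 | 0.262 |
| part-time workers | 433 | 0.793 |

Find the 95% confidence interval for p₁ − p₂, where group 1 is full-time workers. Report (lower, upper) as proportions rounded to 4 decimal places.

(-0.6045, -0.4575)

Each SE is √(p̂(1−p̂)/n): √(0.2620·0.7380/188) = 0.03207 and √(0.7930·0.2070/433) = 0.01947.
SE(p̂₁ − p̂₂) = √(SE₁² + SE₂²) = √(0.0010284849 + 0.0003790809) = 0.03752, since the two samples are independent.
At 95% confidence z* = 1.960; margin = 1.960 × 0.03752 = 0.07354.
The difference is 0.2620 − 0.7930 = -0.5310, so the interval is -0.5310 ± 0.07354 = (-0.6045, -0.4575).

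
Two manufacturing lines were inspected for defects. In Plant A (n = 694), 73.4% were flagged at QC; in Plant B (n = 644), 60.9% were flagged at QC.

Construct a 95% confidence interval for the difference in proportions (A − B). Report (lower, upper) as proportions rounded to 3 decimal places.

(0.075, 0.175)

The two standard errors are √(0.7340×0.2660/694) = 0.01677 and √(0.6090×0.3910/644) = 0.01923.
Because the samples are independent, SE_diff = √(0.01677² + 0.01923²) = 0.02552.
Using z* = 1.960 for 95%, ME = 1.960 × 0.02552 = 0.05002.
p̂₁ − p̂₂ = 0.1250; interval 0.1250 ± 0.05002 gives (0.075, 0.175).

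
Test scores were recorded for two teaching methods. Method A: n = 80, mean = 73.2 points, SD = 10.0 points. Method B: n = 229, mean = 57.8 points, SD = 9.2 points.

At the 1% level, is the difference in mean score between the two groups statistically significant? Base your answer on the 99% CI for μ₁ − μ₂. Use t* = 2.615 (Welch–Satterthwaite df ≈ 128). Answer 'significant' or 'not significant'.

SE₁ = s₁/√n₁ = 10.0/√80 = 1.1180; SE₂ = 9.2/√229 = 0.6080.
Independent samples, unequal variances: SE_diff = √(SE₁² + SE₂²) = √(1.249924 + 0.369664) = 1.2726.
t* = 2.615, so margin of error = 2.615 × 1.2726 = 3.3278.
Difference in means = 73.2 − 57.8 = 15.4000.
15.4000 ± 3.3278 → (12.0722, 18.7278).
The interval (12.0722, 18.7278) does not contain 0, so the difference is significant.

significant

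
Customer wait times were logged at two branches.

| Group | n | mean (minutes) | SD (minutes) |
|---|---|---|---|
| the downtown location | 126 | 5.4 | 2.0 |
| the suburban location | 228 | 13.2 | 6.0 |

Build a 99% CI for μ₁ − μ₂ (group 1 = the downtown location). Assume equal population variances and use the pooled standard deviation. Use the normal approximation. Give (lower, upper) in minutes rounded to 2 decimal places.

(-9.22, -6.38)

s_p = √[((n₁−1)s₁² + (n₂−1)s₂²)/(n₁+n₂−2)] = √[(125·2.0² + 227·6.0²)/352] = 4.9635.
SE = 4.9635·√(1/126 + 1/228) = 0.5510.
With z* = 2.576, margin = 2.576 × 0.5510 = 1.4194.
x̄₁ − x̄₂ = 5.4 − 13.2 = -7.8000; interval -7.8000 ± 1.4194 = (-9.22, -6.38).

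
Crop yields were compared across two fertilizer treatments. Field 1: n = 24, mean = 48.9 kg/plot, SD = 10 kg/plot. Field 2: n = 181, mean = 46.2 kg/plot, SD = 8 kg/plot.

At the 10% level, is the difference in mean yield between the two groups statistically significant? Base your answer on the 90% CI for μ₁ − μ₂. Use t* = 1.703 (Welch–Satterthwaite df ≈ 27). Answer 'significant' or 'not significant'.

not significant

SE₁ = s₁/√n₁ = 10/√24 = 2.0412; SE₂ = 8/√181 = 0.5946.
Independent samples, unequal variances: SE_diff = √(SE₁² + SE₂²) = √(4.16649744 + 0.35354916) = 2.1260.
t* = 1.703, so margin of error = 1.703 × 2.1260 = 3.6206.
Difference in means = 48.9 − 46.2 = 2.7000.
2.7000 ± 3.6206 → (-0.9206, 6.3206).
The interval (-0.9206, 6.3206) contains 0, so the difference is not significant.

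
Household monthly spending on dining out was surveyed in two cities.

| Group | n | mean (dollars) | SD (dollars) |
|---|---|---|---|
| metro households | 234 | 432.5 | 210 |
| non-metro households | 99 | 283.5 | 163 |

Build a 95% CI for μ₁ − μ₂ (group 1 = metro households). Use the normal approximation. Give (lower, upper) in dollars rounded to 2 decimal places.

Standard errors of each mean: 210/√234 = 13.7281 and 163/√99 = 16.3821.
SE(x̄₁ − x̄₂) = √(13.7281² + 16.3821²) = 21.3737 for independent samples with unequal variances.
With z* = 1.960, the margin is 1.960 × 21.3737 = 41.8925.
x̄₁ − x̄₂ = 432.5 − 283.5 = 149.0000; the interval is 149.0000 ± 41.8925 = (107.11, 190.89).

(107.11, 190.89)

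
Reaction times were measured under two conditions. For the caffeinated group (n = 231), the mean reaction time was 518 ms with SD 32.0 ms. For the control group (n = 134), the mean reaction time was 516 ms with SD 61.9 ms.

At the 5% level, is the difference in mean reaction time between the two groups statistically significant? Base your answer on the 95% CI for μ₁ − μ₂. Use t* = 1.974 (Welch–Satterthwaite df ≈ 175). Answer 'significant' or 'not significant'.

not significant

SE₁ = s₁/√n₁ = 32.0/√231 = 2.1054; SE₂ = 61.9/√134 = 5.3473.
Independent samples, unequal variances: SE_diff = √(SE₁² + SE₂²) = √(4.43270916 + 28.59361729) = 5.7469.
t* = 1.974, so margin of error = 1.974 × 5.7469 = 11.3444.
Difference in means = 518 − 516 = 2.0000.
2.0000 ± 11.3444 → (-9.3444, 13.3444).
The interval (-9.3444, 13.3444) contains 0, so the difference is not significant.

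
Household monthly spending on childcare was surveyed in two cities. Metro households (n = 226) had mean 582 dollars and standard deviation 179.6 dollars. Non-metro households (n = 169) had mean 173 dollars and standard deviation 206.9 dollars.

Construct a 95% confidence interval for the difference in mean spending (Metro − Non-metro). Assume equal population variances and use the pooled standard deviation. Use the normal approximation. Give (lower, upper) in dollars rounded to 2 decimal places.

s_p = √[((n₁−1)s₁² + (n₂−1)s₂²)/(n₁+n₂−2)] = √[(225·179.6² + 168·206.9²)/393] = 191.7465.
SE = 191.7465·√(1/226 + 1/169) = 19.4997.
With z* = 1.960, margin = 1.960 × 19.4997 = 38.2194.
x̄₁ − x̄₂ = 582 − 173 = 409.0000; interval 409.0000 ± 38.2194 = (370.78, 447.22).

(370.78, 447.22)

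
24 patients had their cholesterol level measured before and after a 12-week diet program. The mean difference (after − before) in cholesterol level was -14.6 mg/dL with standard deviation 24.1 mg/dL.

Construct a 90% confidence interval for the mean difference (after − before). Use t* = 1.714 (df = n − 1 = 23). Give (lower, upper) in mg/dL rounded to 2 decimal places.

(-23.03, -6.17)

Paired design: SE = s_d/√n = 24.1/√24 = 4.9194.
t* = 1.714; margin of error = 1.714 × 4.9194 = 8.4319.
-14.6 ± 8.4319 → (-23.03, -6.17).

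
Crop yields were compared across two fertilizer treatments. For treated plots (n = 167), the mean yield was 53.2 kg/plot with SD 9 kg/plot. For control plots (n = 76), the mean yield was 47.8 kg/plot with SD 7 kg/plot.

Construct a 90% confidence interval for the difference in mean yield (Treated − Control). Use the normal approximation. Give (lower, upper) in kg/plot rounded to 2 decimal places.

SE₁ = s₁/√n₁ = 9/√167 = 0.6964; SE₂ = 7/√76 = 0.8030.
Independent samples, unequal variances: SE_diff = √(SE₁² + SE₂²) = √(0.48497296 + 0.644809) = 1.0629.
z* = 1.645, so margin of error = 1.645 × 1.0629 = 1.7485.
Difference in means = 53.2 − 47.8 = 5.4000.
5.4000 ± 1.7485 → (3.65, 7.15).

(3.65, 7.15)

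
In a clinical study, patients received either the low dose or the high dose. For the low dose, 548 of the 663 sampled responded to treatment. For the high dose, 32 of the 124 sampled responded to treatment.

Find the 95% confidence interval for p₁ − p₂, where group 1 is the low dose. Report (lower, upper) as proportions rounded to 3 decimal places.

Sample proportions: 548/663 = 0.8265, 32/124 = 0.2581.
Each SE is √(p̂(1−p̂)/n): √(0.8265·0.1735/663) = 0.01471 and √(0.2581·0.7419/124) = 0.03930.
SE(p̂₁ − p̂₂) = √(SE₁² + SE₂²) = √(0.0002163841 + 0.00154449) = 0.04196, since the two samples are independent.
At 95% confidence z* = 1.960; margin = 1.960 × 0.04196 = 0.08224.
The difference is 0.8265 − 0.2581 = 0.5684, so the interval is 0.5684 ± 0.08224 = (0.486, 0.651).

(0.486, 0.651)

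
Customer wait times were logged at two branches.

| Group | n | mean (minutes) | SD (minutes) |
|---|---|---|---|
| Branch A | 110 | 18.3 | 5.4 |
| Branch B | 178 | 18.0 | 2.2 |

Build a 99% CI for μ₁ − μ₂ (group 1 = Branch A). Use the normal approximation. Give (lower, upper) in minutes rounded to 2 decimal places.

(-1.09, 1.69)

Standard errors of each mean: 5.4/√110 = 0.5149 and 2.2/√178 = 0.1649.
SE(x̄₁ − x̄₂) = √(0.5149² + 0.1649²) = 0.5407 for independent samples with unequal variances.
With z* = 2.576, the margin is 2.576 × 0.5407 = 1.3928.
x̄₁ − x̄₂ = 18.3 − 18.0 = 0.3000; the interval is 0.3000 ± 1.3928 = (-1.09, 1.69).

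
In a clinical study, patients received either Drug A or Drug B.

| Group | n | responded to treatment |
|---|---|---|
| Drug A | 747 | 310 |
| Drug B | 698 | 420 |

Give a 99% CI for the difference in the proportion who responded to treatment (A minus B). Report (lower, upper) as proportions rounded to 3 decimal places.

First, p̂₁ = 310/747 = 0.4150; p̂₂ = 420/698 = 0.6017.
The two standard errors are √(0.4150×0.5850/747) = 0.01803 and √(0.6017×0.3983/698) = 0.01853.
Because the samples are independent, SE_diff = √(0.01803² + 0.01853²) = 0.02585.
Using z* = 2.576 for 99%, ME = 2.576 × 0.02585 = 0.06659.
p̂₁ − p̂₂ = -0.1867; interval -0.1867 ± 0.06659 gives (-0.253, -0.120).

(-0.253, -0.120)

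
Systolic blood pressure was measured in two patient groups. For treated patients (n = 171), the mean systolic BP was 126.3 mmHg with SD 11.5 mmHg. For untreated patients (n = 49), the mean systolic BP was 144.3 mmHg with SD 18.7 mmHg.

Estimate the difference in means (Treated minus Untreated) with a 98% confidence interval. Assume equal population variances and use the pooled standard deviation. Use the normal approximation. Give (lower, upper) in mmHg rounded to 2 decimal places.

Pooled variance s_p² = [170·11.5² + 48·18.7²] / (171+49−2) = 180.1267, so s_p = 13.4211.
SE_diff = s_p·√(1/n₁ + 1/n₂) = 13.4211·√(1/171 + 1/49) = 2.1747.
z* = 2.326; margin = 2.326 × 2.1747 = 5.0584.
Difference = 126.3 − 144.3 = -18.0000.
-18.0000 ± 5.0584 → (-23.06, -12.94).

(-23.06, -12.94)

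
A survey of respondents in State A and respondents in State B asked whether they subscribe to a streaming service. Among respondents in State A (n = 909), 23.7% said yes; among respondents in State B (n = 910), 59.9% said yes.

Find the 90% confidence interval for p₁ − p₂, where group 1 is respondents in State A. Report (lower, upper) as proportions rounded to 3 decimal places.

Each SE is √(p̂(1−p̂)/n): √(0.2370·0.7630/909) = 0.01410 and √(0.5990·0.4010/910) = 0.01625.
SE(p̂₁ − p̂₂) = √(SE₁² + SE₂²) = √(0.00019881 + 0.0002640625) = 0.02151, since the two samples are independent.
At 90% confidence z* = 1.645; margin = 1.645 × 0.02151 = 0.03538.
The difference is 0.2370 − 0.5990 = -0.3620, so the interval is -0.3620 ± 0.03538 = (-0.397, -0.327).

(-0.397, -0.327)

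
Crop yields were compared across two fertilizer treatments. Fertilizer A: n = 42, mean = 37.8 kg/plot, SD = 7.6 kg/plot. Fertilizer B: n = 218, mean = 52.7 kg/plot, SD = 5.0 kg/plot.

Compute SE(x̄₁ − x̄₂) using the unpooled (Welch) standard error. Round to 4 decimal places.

1.2206

Per-group SEs: s₁/√n₁ = 7.6/√42 = 1.1727, s₂/√n₂ = 5.0/√218 = 0.3386.
Unpooled SE of the difference: √(1.37522529 + 0.11464996) = 1.2206.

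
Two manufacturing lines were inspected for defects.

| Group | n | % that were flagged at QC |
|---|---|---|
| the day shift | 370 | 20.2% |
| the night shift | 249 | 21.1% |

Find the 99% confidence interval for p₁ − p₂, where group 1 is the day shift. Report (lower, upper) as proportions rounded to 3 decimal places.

Each SE is √(p̂(1−p̂)/n): √(0.2020·0.7980/370) = 0.02087 and √(0.2110·0.7890/249) = 0.02586.
SE(p̂₁ − p̂₂) = √(SE₁² + SE₂²) = √(0.0004355569 + 0.0006687396) = 0.03323, since the two samples are independent.
At 99% confidence z* = 2.576; margin = 2.576 × 0.03323 = 0.08560.
The difference is 0.2020 − 0.2110 = -0.0090, so the interval is -0.0090 ± 0.08560 = (-0.095, 0.077).

(-0.095, 0.077)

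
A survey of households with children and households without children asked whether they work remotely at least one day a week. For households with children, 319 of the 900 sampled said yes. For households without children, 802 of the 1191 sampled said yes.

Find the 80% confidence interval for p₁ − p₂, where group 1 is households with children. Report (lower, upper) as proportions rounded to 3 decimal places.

p̂₁ = 319/900 = 0.3544 and p̂₂ = 802/1191 = 0.6734.
SE₁ = √(p̂₁(1−p̂₁)/n₁) = √(0.3544·0.6456/900) = 0.01594; SE₂ = √(0.6734·0.3266/1191) = 0.01359.
Independent samples: SE of the difference = √(SE₁² + SE₂²) = √(0.0002540836 + 0.0001846881) = 0.02095.
z* for 80% confidence is 1.282, so the margin of error is 1.282 × 0.02095 = 0.02686.
Point estimate p̂₁ − p̂₂ = 0.3544 − 0.6734 = -0.3190.
-0.3190 ± 0.02686 → (-0.346, -0.292).

(-0.346, -0.292)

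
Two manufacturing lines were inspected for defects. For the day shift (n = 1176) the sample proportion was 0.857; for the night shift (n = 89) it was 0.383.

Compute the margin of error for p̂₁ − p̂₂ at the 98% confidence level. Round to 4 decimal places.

0.1222

SE₁ = √(p̂₁(1−p̂₁)/n₁) = √(0.8570·0.1430/1176) = 0.01021; SE₂ = √(0.3830·0.6170/89) = 0.05153.
Independent samples: SE of the difference = √(SE₁² + SE₂²) = √(0.0001042441 + 0.0026553409) = 0.05253.
z* for 98% confidence is 2.326, so the margin of error is 2.326 × 0.05253 = 0.12218.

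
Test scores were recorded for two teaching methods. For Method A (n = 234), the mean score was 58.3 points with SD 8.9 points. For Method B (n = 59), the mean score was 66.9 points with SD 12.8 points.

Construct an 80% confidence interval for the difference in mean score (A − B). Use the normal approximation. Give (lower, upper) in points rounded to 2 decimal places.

Standard errors of each mean: 8.9/√234 = 0.5818 and 12.8/√59 = 1.6664.
SE(x̄₁ − x̄₂) = √(0.5818² + 1.6664²) = 1.7650 for independent samples with unequal variances.
With z* = 1.282, the margin is 1.282 × 1.7650 = 2.2627.
x̄₁ − x̄₂ = 58.3 − 66.9 = -8.6000; the interval is -8.6000 ± 2.2627 = (-10.86, -6.34).

(-10.86, -6.34)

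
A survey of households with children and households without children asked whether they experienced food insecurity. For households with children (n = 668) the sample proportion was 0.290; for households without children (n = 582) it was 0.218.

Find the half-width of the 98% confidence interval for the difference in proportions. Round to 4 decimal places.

0.0570

The two standard errors are √(0.2900×0.7100/668) = 0.01756 and √(0.2180×0.7820/582) = 0.01711.
Because the samples are independent, SE_diff = √(0.01756² + 0.01711²) = 0.02452.
Using z* = 2.326 for 98%, ME = 2.326 × 0.02452 = 0.05703.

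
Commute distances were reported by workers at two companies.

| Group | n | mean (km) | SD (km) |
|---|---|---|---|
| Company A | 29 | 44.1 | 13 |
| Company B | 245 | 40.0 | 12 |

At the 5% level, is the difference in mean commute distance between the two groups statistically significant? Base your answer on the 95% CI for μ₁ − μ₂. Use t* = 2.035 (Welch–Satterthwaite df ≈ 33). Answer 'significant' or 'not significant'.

not significant

Standard errors of each mean: 13/√29 = 2.4140 and 12/√245 = 0.7667.
SE(x̄₁ − x̄₂) = √(2.4140² + 0.7667²) = 2.5328 for independent samples with unequal variances.
With t* = 2.035, the margin is 2.035 × 2.5328 = 5.1542.
x̄₁ − x̄₂ = 44.1 − 40.0 = 4.1000; the interval is 4.1000 ± 5.1542 = (-1.0542, 9.2542).
The interval (-1.0542, 9.2542) contains 0, so the difference is not significant.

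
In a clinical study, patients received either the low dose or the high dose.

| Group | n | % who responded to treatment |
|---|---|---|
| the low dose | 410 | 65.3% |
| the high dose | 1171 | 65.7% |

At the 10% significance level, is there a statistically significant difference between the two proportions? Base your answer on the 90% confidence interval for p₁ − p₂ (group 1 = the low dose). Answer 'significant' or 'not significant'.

not significant

Each SE is √(p̂(1−p̂)/n): √(0.6530·0.3470/410) = 0.02351 and √(0.6570·0.3430/1171) = 0.01387.
SE(p̂₁ − p̂₂) = √(SE₁² + SE₂²) = √(0.0005527201 + 0.0001923769) = 0.02730, since the two samples are independent.
At 90% confidence z* = 1.645; margin = 1.645 × 0.02730 = 0.04491.
The difference is 0.6530 − 0.6570 = -0.0040, so the interval is -0.0040 ± 0.04491 = (-0.04891, 0.04091).
The interval (-0.04891, 0.04091) contains 0, so the difference is not significant.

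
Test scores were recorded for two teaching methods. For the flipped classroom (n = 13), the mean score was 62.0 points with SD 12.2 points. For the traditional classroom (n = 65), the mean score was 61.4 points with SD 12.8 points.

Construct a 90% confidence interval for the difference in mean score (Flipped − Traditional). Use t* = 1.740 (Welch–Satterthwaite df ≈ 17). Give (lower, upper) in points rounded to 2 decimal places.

(-5.90, 7.10)

Standard errors of each mean: 12.2/√13 = 3.3837 and 12.8/√65 = 1.5876.
SE(x̄₁ − x̄₂) = √(3.3837² + 1.5876²) = 3.7376 for independent samples with unequal variances.
With t* = 1.740, the margin is 1.740 × 3.7376 = 6.5034.
x̄₁ − x̄₂ = 62.0 − 61.4 = 0.6000; the interval is 0.6000 ± 6.5034 = (-5.90, 7.10).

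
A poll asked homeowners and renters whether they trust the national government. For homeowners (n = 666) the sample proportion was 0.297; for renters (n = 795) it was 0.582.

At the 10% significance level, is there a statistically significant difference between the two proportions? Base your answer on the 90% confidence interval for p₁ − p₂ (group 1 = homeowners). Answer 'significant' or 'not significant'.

Each SE is √(p̂(1−p̂)/n): √(0.2970·0.7030/666) = 0.01771 and √(0.5820·0.4180/795) = 0.01749.
SE(p̂₁ − p̂₂) = √(SE₁² + SE₂²) = √(0.0003136441 + 0.0003059001) = 0.02489, since the two samples are independent.
At 90% confidence z* = 1.645; margin = 1.645 × 0.02489 = 0.04094.
The difference is 0.2970 − 0.5820 = -0.2850, so the interval is -0.2850 ± 0.04094 = (-0.32594, -0.24406).
The interval (-0.32594, -0.24406) does not contain 0, so the difference is significant.

significant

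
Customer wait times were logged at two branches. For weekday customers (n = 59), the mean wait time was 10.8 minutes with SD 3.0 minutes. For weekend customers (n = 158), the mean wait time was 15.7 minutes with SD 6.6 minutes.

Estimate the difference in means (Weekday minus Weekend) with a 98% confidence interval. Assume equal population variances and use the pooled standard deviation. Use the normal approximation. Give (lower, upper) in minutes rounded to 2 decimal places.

(-6.98, -2.82)

Pooled variance s_p² = [58·3.0² + 157·6.6²] / (59+158−2) = 34.2368, so s_p = 5.8512.
SE_diff = s_p·√(1/n₁ + 1/n₂) = 5.8512·√(1/59 + 1/158) = 0.8927.
z* = 2.326; margin = 2.326 × 0.8927 = 2.0764.
Difference = 10.8 − 15.7 = -4.9000.
-4.9000 ± 2.0764 → (-6.98, -2.82).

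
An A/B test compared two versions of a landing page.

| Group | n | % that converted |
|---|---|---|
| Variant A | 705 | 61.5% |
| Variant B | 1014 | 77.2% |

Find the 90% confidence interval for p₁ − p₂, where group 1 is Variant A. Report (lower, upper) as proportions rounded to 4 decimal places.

The two standard errors are √(0.6150×0.3850/705) = 0.01833 and √(0.7720×0.2280/1014) = 0.01318.
Because the samples are independent, SE_diff = √(0.01833² + 0.01318²) = 0.02258.
Using z* = 1.645 for 90%, ME = 1.645 × 0.02258 = 0.03714.
p̂₁ − p̂₂ = -0.1570; interval -0.1570 ± 0.03714 gives (-0.1941, -0.1199).

(-0.1941, -0.1199)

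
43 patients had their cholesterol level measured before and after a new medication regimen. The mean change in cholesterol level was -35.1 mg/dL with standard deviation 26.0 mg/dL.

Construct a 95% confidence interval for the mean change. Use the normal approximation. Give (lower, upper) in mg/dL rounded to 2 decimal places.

Paired design: SE = s_d/√n = 26.0/√43 = 3.9650.
z* = 1.960; margin of error = 1.960 × 3.9650 = 7.7714.
-35.1 ± 7.7714 → (-42.87, -27.33).

(-42.87, -27.33)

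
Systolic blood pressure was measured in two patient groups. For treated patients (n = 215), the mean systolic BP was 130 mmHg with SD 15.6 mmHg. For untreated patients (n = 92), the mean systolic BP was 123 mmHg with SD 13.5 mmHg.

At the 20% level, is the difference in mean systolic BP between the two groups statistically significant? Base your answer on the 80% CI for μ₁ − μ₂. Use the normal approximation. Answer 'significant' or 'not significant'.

significant

Per-group SEs: s₁/√n₁ = 15.6/√215 = 1.0639, s₂/√n₂ = 13.5/√92 = 1.4075.
Unpooled SE of the difference: √(1.13188321 + 1.98105625) = 1.7644.
Margin of error = z* · SE = 1.282 × 1.7644 = 2.2620.
x̄₁ − x̄₂ = 130 − 123 = 7.0000.
CI: 7.0000 ± 2.2620 = (4.7380, 9.2620).
The interval (4.7380, 9.2620) does not contain 0, so the difference is significant.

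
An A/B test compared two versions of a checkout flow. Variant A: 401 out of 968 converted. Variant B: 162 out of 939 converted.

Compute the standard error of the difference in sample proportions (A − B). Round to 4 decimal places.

0.0201

First, p̂₁ = 401/968 = 0.4143; p̂₂ = 162/939 = 0.1725.
The two standard errors are √(0.4143×0.5857/968) = 0.01583 and √(0.1725×0.8275/939) = 0.01233.
Because the samples are independent, SE_diff = √(0.01583² + 0.01233²) = 0.02007.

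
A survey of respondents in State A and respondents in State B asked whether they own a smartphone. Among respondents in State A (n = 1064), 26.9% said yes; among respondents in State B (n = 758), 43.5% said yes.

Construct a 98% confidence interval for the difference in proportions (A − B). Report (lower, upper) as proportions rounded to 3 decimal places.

(-0.218, -0.114)

Each SE is √(p̂(1−p̂)/n): √(0.2690·0.7310/1064) = 0.01359 and √(0.4350·0.5650/758) = 0.01801.
SE(p̂₁ − p̂₂) = √(SE₁² + SE₂²) = √(0.0001846881 + 0.0003243601) = 0.02256, since the two samples are independent.
At 98% confidence z* = 2.326; margin = 2.326 × 0.02256 = 0.05247.
The difference is 0.2690 − 0.4350 = -0.1660, so the interval is -0.1660 ± 0.05247 = (-0.218, -0.114).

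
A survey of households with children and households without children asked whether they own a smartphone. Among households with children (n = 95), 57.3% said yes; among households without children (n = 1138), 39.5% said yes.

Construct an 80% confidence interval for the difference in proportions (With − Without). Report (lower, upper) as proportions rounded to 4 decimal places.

(0.1103, 0.2457)

The two standard errors are √(0.5730×0.4270/95) = 0.05075 and √(0.3950×0.6050/1138) = 0.01449.
Because the samples are independent, SE_diff = √(0.05075² + 0.01449²) = 0.05278.
Using z* = 1.282 for 80%, ME = 1.282 × 0.05278 = 0.06766.
p̂₁ − p̂₂ = 0.1780; interval 0.1780 ± 0.06766 gives (0.1103, 0.2457).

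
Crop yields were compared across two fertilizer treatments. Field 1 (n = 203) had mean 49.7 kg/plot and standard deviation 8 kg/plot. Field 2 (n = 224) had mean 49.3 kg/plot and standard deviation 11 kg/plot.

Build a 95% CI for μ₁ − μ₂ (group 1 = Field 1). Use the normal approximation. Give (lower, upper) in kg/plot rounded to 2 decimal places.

(-1.41, 2.21)

SE₁ = s₁/√n₁ = 8/√203 = 0.5615; SE₂ = 11/√224 = 0.7350.
Independent samples, unequal variances: SE_diff = √(SE₁² + SE₂²) = √(0.31528225 + 0.540225) = 0.9249.
z* = 1.960, so margin of error = 1.960 × 0.9249 = 1.8128.
Difference in means = 49.7 − 49.3 = 0.4000.
0.4000 ± 1.8128 → (-1.41, 2.21).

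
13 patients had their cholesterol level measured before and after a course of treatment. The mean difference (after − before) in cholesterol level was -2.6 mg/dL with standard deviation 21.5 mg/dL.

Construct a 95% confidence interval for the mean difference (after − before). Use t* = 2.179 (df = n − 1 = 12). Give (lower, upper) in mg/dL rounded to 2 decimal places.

This is a matched-pairs design, so SE = s_d/√n = 21.5/√13 = 5.9630.
Margin = 2.179 × 5.9630 = 12.9934; the interval is -2.6 ± 12.9934 = (-15.59, 10.39).

(-15.59, 10.39)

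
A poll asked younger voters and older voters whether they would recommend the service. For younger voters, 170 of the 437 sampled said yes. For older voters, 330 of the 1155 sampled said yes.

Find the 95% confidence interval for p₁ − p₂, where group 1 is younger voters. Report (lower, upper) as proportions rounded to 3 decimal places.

(0.051, 0.156)

Sample proportions: 170/437 = 0.3890, 330/1155 = 0.2857.
Each SE is √(p̂(1−p̂)/n): √(0.3890·0.6110/437) = 0.02332 and √(0.2857·0.7143/1155) = 0.01329.
SE(p̂₁ − p̂₂) = √(SE₁² + SE₂²) = √(0.0005438224 + 0.0001766241) = 0.02684, since the two samples are independent.
At 95% confidence z* = 1.960; margin = 1.960 × 0.02684 = 0.05261.
The difference is 0.3890 − 0.2857 = 0.1033, so the interval is 0.1033 ± 0.05261 = (0.051, 0.156).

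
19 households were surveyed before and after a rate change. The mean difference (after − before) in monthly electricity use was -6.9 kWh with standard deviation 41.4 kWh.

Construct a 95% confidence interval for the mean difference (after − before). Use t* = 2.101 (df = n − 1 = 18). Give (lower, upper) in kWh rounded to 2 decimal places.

This is a matched-pairs design, so SE = s_d/√n = 41.4/√19 = 9.4978.
Margin = 2.101 × 9.4978 = 19.9549; the interval is -6.9 ± 19.9549 = (-26.85, 13.05).

(-26.85, 13.05)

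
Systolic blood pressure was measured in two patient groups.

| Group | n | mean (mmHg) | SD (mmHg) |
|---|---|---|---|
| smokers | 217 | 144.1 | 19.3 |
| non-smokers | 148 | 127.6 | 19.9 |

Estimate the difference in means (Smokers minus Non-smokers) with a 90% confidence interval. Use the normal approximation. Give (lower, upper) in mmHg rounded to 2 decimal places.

Standard errors of each mean: 19.3/√217 = 1.3102 and 19.9/√148 = 1.6358.
SE(x̄₁ − x̄₂) = √(1.3102² + 1.6358²) = 2.0958 for independent samples with unequal variances.
With z* = 1.645, the margin is 1.645 × 2.0958 = 3.4476.
x̄₁ − x̄₂ = 144.1 − 127.6 = 16.5000; the interval is 16.5000 ± 3.4476 = (13.05, 19.95).

(13.05, 19.95)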